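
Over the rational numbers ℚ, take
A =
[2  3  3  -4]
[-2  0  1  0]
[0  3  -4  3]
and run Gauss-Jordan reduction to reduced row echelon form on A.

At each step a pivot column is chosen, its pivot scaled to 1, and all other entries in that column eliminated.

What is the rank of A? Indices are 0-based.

rank = 3

step 1: normalize row 0 (÷2) = (1, 3/2, 3/2, -2)
  row 1: subtract -2×row0 = (0, 3, 4, -4)
step 2: normalize row 1 (÷3) = (0, 1, 4/3, -4/3)
  row 0: subtract 3/2×row1 = (1, 0, -1/2, 0)
  row 2: subtract 3×row1 = (0, 0, -8, 7)
step 3: normalize row 2 (÷-8) = (0, 0, 1, -7/8)
  row 0: subtract -1/2×row2 = (1, 0, 0, -7/16)
  row 1: subtract 4/3×row2 = (0, 1, 0, -1/6)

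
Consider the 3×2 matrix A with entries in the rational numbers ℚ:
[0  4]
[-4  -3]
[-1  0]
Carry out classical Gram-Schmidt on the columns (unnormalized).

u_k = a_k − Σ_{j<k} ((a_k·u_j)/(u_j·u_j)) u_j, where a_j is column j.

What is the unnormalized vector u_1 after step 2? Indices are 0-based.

Step 1: u_0 = a_0 = (0, -4, -1).
Step 2: u_1 = a_1 − (12/17)·u_0 = (4, -3/17, 12/17).

u_1 = (4, -3/17, 12/17)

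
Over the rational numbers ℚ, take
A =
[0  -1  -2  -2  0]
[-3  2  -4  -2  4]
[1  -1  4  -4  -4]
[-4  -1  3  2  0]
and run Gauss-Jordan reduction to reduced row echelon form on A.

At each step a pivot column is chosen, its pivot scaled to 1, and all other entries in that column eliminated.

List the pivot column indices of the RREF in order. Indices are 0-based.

pivot columns: 0, 1, 2, 3

[1] R0 <-> R1
[1] R0 /= -3  ⇒  (1, -2/3, 4/3, 2/3, -4/3)
     R2 -= 1·R0  ⇒  (0, -1/3, 8/3, -14/3, -8/3)
     R3 -= -4·R0  ⇒  (0, -11/3, 25/3, 14/3, -16/3)
[2] R1 /= -1  ⇒  (0, 1, 2, 2, 0)
     R0 -= -2/3·R1  ⇒  (1, 0, 8/3, 2, -4/3)
     R2 -= -1/3·R1  ⇒  (0, 0, 10/3, -4, -8/3)
     R3 -= -11/3·R1  ⇒  (0, 0, 47/3, 12, -16/3)
[3] R2 /= 10/3  ⇒  (0, 0, 1, -6/5, -4/5)
     R0 -= 8/3·R2  ⇒  (1, 0, 0, 26/5, 4/5)
     R1 -= 2·R2  ⇒  (0, 1, 0, 22/5, 8/5)
     R3 -= 47/3·R2  ⇒  (0, 0, 0, 154/5, 36/5)
[4] R3 /= 154/5  ⇒  (0, 0, 0, 1, 18/77)
     R0 -= 26/5·R3  ⇒  (1, 0, 0, 0, -32/77)
     R1 -= 22/5·R3  ⇒  (0, 1, 0, 0, 4/7)
     R2 -= -6/5·R3  ⇒  (0, 0, 1, 0, -40/77)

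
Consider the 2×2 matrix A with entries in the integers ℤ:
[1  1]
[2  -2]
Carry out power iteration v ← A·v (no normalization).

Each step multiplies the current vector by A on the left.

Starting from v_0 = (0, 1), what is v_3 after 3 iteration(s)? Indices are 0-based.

v_3 = (5, -14)

v_0 = (0, 1).
v_1 = A·v_0 = (1, -2).
v_2 = A·v_1 = (-1, 6).
v_3 = A·v_2 = (5, -14).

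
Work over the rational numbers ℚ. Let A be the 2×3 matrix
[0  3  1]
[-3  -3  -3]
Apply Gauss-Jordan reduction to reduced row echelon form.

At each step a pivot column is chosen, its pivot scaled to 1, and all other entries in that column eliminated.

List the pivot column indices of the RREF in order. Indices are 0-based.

pivot(0,0): swap R0↔R1
pivot(0,0)=-3: scale R0 → (1, 1, 1)
pivot(1,1)=3: scale R1 → (0, 1, 1/3)
  clear (0,1): R0 −= (1)R1 → (1, 0, 2/3)

pivot columns: 0, 1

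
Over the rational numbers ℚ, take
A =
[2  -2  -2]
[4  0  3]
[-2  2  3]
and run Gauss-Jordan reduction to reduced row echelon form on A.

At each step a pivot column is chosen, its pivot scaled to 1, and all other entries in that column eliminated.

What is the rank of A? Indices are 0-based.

rank = 3

pivot(0,0)=2: scale R0 → (1, -1, -1)
  clear (1,0): R1 −= (4)R0 → (0, 4, 7)
  clear (2,0): R2 −= (-2)R0 → (0, 0, 1)
pivot(1,1)=4: scale R1 → (0, 1, 7/4)
  clear (0,1): R0 −= (-1)R1 → (1, 0, 3/4)
pivot(2,2)=1: scale R2 → (0, 0, 1)
  clear (0,2): R0 −= (3/4)R2 → (1, 0, 0)
  clear (1,2): R1 −= (7/4)R2 → (0, 1, 0)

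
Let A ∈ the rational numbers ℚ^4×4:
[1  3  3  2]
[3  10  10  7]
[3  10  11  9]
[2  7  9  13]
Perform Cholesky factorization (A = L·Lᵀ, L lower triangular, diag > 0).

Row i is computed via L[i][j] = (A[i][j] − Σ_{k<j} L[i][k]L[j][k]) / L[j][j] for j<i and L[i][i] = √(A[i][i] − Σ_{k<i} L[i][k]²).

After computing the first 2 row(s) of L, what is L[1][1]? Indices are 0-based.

Step 1: L[0][0] = √(1) = 1.
  L[1][0] = (3) / L[0][0] = 3.
Step 2: L[1][1] = √(1) = 1.

L[1][1] = 1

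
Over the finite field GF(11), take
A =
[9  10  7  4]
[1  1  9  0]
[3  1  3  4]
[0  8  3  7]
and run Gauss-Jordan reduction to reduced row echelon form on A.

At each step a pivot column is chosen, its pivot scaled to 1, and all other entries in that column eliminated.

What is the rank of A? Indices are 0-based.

rank = 4

step 1: normalize row 0 (÷9) = (1, 6, 2, 9)
  row 1: subtract 1×row0 = (0, 6, 7, 2)
  row 2: subtract 3×row0 = (0, 5, 8, 10)
step 2: normalize row 1 (÷6) = (0, 1, 3, 4)
  row 0: subtract 6×row1 = (1, 0, 6, 7)
  row 2: subtract 5×row1 = (0, 0, 4, 1)
  row 3: subtract 8×row1 = (0, 0, 1, 8)
step 3: normalize row 2 (÷4) = (0, 0, 1, 3)
  row 0: subtract 6×row2 = (1, 0, 0, 0)
  row 1: subtract 3×row2 = (0, 1, 0, 6)
  row 3: subtract 1×row2 = (0, 0, 0, 5)
step 4: normalize row 3 (÷5) = (0, 0, 0, 1)
  row 1: subtract 6×row3 = (0, 1, 0, 0)
  row 2: subtract 3×row3 = (0, 0, 1, 0)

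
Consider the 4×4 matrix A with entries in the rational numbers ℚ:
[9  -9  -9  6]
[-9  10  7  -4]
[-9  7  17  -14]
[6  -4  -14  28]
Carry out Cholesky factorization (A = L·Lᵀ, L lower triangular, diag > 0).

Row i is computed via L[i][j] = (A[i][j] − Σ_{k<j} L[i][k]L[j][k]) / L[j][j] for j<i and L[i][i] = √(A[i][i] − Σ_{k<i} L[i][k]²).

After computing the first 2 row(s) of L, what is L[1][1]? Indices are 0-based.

L[1][1] = 1

Step 1: L[0][0] = √(9) = 3.
  L[1][0] = (-9) / L[0][0] = -3.
Step 2: L[1][1] = √(1) = 1.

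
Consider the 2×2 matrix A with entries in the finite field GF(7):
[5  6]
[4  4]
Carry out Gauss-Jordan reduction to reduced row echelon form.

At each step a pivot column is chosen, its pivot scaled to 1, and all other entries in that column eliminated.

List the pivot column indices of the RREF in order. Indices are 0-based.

pivot(0,0)=5: scale R0 → (1, 4)
  clear (1,0): R1 −= (4)R0 → (0, 2)
pivot(1,1)=2: scale R1 → (0, 1)
  clear (0,1): R0 −= (4)R1 → (1, 0)

pivot columns: 0, 1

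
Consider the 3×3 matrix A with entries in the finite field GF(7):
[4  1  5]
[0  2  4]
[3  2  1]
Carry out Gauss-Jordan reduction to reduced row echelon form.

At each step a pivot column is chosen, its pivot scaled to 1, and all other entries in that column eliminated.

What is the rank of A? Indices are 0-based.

rank = 2

[1] R0 /= 4  ⇒  (1, 2, 3)
     R2 -= 3·R0  ⇒  (0, 3, 6)
[2] R1 /= 2  ⇒  (0, 1, 2)
     R0 -= 2·R1  ⇒  (1, 0, 6)
     R2 -= 3·R1  ⇒  (0, 0, 0)
column 2 empty below row 2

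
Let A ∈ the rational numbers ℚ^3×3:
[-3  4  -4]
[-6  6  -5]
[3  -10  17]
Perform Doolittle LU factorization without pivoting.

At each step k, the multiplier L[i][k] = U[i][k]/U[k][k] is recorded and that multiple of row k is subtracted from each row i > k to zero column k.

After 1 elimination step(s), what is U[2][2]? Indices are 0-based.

U[2][2] = 13

Step 1: pivot at (0,0) is -3.
  row1 ← row1 − (2)·row0  ⇒  L[1][0]=2, U row1=(0, -2, 3)
  row2 ← row2 − (-1)·row0  ⇒  L[2][0]=-1, U row2=(0, -6, 13)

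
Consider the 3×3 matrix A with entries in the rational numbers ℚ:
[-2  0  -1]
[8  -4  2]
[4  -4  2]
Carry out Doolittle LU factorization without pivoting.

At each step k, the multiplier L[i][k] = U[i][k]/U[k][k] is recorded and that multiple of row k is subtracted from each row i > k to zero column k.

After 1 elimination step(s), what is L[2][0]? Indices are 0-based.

k=0: U[0][0]=-2
  eliminate (1,0): mult=-4, new row 1: (0, -4, -2); set L[1][0]=-4
  eliminate (2,0): mult=-2, new row 2: (0, -4, 0); set L[2][0]=-2

L[2][0] = -2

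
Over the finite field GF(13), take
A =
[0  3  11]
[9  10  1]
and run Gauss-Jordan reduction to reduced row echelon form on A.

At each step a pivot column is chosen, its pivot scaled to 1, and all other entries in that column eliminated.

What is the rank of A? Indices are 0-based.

step 1: exchange rows 0,1
step 1: normalize row 0 (÷9) = (1, 4, 3)
step 2: normalize row 1 (÷3) = (0, 1, 8)
  row 0: subtract 4×row1 = (1, 0, 10)

rank = 2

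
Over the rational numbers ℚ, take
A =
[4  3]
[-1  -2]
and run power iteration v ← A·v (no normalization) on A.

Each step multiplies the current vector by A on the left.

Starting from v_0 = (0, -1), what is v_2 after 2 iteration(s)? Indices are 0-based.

v_2 = (-6, -1)

v_0 = (0, -1).
v_1 = A·v_0 = (-3, 2).
v_2 = A·v_1 = (-6, -1).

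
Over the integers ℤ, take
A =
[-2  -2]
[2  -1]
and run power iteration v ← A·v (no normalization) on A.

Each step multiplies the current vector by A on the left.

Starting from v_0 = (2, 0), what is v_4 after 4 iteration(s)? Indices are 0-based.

v_0 = (2, 0).
v_1 = A·v_0 = (-4, 4).
v_2 = A·v_1 = (0, -12).
v_3 = A·v_2 = (24, 12).
v_4 = A·v_3 = (-72, 36).

v_4 = (-72, 36)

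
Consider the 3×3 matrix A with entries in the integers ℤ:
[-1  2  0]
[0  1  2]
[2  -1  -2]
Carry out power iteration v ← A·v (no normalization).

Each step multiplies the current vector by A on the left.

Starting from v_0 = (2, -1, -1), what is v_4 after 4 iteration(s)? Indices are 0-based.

v_0 = (2, -1, -1).
v_1 = A·v_0 = (-4, -3, 7).
v_2 = A·v_1 = (-2, 11, -19).
v_3 = A·v_2 = (24, -27, 23).
v_4 = A·v_3 = (-78, 19, 29).

v_4 = (-78, 19, 29)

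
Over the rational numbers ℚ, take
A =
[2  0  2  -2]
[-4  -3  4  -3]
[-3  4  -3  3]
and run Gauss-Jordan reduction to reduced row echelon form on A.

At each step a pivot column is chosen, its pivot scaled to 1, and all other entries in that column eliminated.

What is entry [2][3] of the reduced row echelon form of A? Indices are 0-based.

pivot(0,0)=2: scale R0 → (1, 0, 1, -1)
  clear (1,0): R1 −= (-4)R0 → (0, -3, 8, -7)
  clear (2,0): R2 −= (-3)R0 → (0, 4, 0, 0)
pivot(1,1)=-3: scale R1 → (0, 1, -8/3, 7/3)
  clear (2,1): R2 −= (4)R1 → (0, 0, 32/3, -28/3)
pivot(2,2)=32/3: scale R2 → (0, 0, 1, -7/8)
  clear (0,2): R0 −= (1)R2 → (1, 0, 0, -1/8)
  clear (1,2): R1 −= (-8/3)R2 → (0, 1, 0, 0)

M[2][3] = -7/8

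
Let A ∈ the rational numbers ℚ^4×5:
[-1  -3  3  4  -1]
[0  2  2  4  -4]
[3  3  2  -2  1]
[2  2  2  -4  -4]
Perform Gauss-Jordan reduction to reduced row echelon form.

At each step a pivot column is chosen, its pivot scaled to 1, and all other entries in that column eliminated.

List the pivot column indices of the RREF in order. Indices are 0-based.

step 1: normalize row 0 (÷-1) = (1, 3, -3, -4, 1)
  row 2: subtract 3×row0 = (0, -6, 11, 10, -2)
  row 3: subtract 2×row0 = (0, -4, 8, 4, -6)
step 2: normalize row 1 (÷2) = (0, 1, 1, 2, -2)
  row 0: subtract 3×row1 = (1, 0, -6, -10, 7)
  row 2: subtract -6×row1 = (0, 0, 17, 22, -14)
  row 3: subtract -4×row1 = (0, 0, 12, 12, -14)
step 3: normalize row 2 (÷17) = (0, 0, 1, 22/17, -14/17)
  row 0: subtract -6×row2 = (1, 0, 0, -38/17, 35/17)
  row 1: subtract 1×row2 = (0, 1, 0, 12/17, -20/17)
  row 3: subtract 12×row2 = (0, 0, 0, -60/17, -70/17)
step 4: normalize row 3 (÷-60/17) = (0, 0, 0, 1, 7/6)
  row 0: subtract -38/17×row3 = (1, 0, 0, 0, 14/3)
  row 1: subtract 12/17×row3 = (0, 1, 0, 0, -2)
  row 2: subtract 22/17×row3 = (0, 0, 1, 0, -7/3)

pivot columns: 0, 1, 2, 3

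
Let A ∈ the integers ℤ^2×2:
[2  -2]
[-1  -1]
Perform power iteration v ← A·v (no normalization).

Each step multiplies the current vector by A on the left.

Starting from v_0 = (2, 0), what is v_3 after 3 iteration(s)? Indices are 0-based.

v_0 = (2, 0).
v_1 = A·v_0 = (4, -2).
v_2 = A·v_1 = (12, -2).
v_3 = A·v_2 = (28, -10).

v_3 = (28, -10)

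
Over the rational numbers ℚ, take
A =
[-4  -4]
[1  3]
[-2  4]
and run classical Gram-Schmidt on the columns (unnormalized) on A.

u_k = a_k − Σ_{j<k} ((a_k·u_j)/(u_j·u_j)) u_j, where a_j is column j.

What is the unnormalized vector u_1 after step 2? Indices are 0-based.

u_1 = (-40/21, 52/21, 106/21)

Step 1: u_0 = a_0 = (-4, 1, -2).
Step 2: u_1 = a_1 − (11/21)·u_0 = (-40/21, 52/21, 106/21).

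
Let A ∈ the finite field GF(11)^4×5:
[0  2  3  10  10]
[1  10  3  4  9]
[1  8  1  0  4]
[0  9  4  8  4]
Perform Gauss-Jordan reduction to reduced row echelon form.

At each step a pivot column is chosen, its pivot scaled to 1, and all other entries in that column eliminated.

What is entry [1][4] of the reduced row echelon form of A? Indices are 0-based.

pivot(0,0): swap R0↔R1
pivot(0,0)=1: scale R0 → (1, 10, 3, 4, 9)
  clear (2,0): R2 −= (1)R0 → (0, 9, 9, 7, 6)
pivot(1,1)=2: scale R1 → (0, 1, 7, 5, 5)
  clear (0,1): R0 −= (10)R1 → (1, 0, 10, 9, 3)
  clear (2,1): R2 −= (9)R1 → (0, 0, 1, 6, 5)
  clear (3,1): R3 −= (9)R1 → (0, 0, 7, 7, 3)
pivot(2,2)=1: scale R2 → (0, 0, 1, 6, 5)
  clear (0,2): R0 −= (10)R2 → (1, 0, 0, 4, 8)
  clear (1,2): R1 −= (7)R2 → (0, 1, 0, 7, 3)
  clear (3,2): R3 −= (7)R2 → (0, 0, 0, 9, 1)
pivot(3,3)=9: scale R3 → (0, 0, 0, 1, 5)
  clear (0,3): R0 −= (4)R3 → (1, 0, 0, 0, 10)
  clear (1,3): R1 −= (7)R3 → (0, 1, 0, 0, 1)
  clear (2,3): R2 −= (6)R3 → (0, 0, 1, 0, 8)

M[1][4] = 1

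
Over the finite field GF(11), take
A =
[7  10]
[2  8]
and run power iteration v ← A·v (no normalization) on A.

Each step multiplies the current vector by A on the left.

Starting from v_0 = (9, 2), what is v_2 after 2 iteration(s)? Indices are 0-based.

v_2 = (8, 9)

v_0 = (9, 2).
v_1 = A·v_0 = (6, 1).
v_2 = A·v_1 = (8, 9).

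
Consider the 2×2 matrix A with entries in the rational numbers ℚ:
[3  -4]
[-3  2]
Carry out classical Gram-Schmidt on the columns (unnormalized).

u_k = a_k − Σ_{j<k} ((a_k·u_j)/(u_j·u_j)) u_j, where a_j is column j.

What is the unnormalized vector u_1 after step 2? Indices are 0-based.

Step 1: u_0 = a_0 = (3, -3).
Step 2: u_1 = a_1 − (-1)·u_0 = (-1, -1).

u_1 = (-1, -1)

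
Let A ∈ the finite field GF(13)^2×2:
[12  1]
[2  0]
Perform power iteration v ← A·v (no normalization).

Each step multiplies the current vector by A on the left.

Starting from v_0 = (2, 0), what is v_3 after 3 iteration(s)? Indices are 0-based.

v_0 = (2, 0).
v_1 = A·v_0 = (11, 4).
v_2 = A·v_1 = (6, 9).
v_3 = A·v_2 = (3, 12).

v_3 = (3, 12)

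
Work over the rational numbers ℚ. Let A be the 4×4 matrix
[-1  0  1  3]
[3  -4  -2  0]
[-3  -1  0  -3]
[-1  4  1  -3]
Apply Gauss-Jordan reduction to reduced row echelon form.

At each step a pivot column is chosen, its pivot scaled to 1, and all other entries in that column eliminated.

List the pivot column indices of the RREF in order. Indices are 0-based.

pivot columns: 0, 1, 2, 3

pivot(0,0)=-1: scale R0 → (1, 0, -1, -3)
  clear (1,0): R1 −= (3)R0 → (0, -4, 1, 9)
  clear (2,0): R2 −= (-3)R0 → (0, -1, -3, -12)
  clear (3,0): R3 −= (-1)R0 → (0, 4, 0, -6)
pivot(1,1)=-4: scale R1 → (0, 1, -1/4, -9/4)
  clear (2,1): R2 −= (-1)R1 → (0, 0, -13/4, -57/4)
  clear (3,1): R3 −= (4)R1 → (0, 0, 1, 3)
pivot(2,2)=-13/4: scale R2 → (0, 0, 1, 57/13)
  clear (0,2): R0 −= (-1)R2 → (1, 0, 0, 18/13)
  clear (1,2): R1 −= (-1/4)R2 → (0, 1, 0, -15/13)
  clear (3,2): R3 −= (1)R2 → (0, 0, 0, -18/13)
pivot(3,3)=-18/13: scale R3 → (0, 0, 0, 1)
  clear (0,3): R0 −= (18/13)R3 → (1, 0, 0, 0)
  clear (1,3): R1 −= (-15/13)R3 → (0, 1, 0, 0)
  clear (2,3): R2 −= (57/13)R3 → (0, 0, 1, 0)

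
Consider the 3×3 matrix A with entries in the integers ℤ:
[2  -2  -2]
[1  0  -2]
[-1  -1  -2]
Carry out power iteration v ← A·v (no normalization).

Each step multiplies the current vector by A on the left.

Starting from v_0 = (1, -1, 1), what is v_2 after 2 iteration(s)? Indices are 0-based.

v_2 = (10, 6, 3)

v_0 = (1, -1, 1).
v_1 = A·v_0 = (2, -1, -2).
v_2 = A·v_1 = (10, 6, 3).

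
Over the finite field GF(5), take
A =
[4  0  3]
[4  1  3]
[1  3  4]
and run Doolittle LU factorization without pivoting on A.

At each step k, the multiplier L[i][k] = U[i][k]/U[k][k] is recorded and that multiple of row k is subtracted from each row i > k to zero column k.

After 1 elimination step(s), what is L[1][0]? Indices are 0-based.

L[1][0] = 1

k=0: U[0][0]=4
  eliminate (1,0): mult=1, new row 1: (0, 1, 0); set L[1][0]=1
  eliminate (2,0): mult=4, new row 2: (0, 3, 2); set L[2][0]=4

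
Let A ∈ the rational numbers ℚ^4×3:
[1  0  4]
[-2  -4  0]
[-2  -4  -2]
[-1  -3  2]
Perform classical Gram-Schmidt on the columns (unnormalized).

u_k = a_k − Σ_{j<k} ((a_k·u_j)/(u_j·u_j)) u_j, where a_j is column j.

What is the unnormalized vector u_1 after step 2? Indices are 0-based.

Step 1: u_0 = a_0 = (1, -2, -2, -1).
Step 2: u_1 = a_1 − (19/10)·u_0 = (-19/10, -1/5, -1/5, -11/10).

u_1 = (-19/10, -1/5, -1/5, -11/10)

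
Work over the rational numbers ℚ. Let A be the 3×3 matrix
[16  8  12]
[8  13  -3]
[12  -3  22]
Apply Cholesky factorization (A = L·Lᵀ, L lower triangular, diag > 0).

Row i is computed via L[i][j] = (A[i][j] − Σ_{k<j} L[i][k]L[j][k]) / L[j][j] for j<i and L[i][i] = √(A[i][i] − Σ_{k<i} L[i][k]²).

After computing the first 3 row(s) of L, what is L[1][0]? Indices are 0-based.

L[1][0] = 2

Step 1: L[0][0] = √(16) = 4.
  L[1][0] = (8) / L[0][0] = 2.
Step 2: L[1][1] = √(9) = 3.
  L[2][0] = (12) / L[0][0] = 3.
  L[2][1] = (-9) / L[1][1] = -3.
Step 3: L[2][2] = √(4) = 2.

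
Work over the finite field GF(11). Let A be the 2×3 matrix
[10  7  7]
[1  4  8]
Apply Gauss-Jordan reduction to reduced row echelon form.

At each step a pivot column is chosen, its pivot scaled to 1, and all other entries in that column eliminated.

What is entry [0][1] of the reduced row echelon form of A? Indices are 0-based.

M[0][1] = 4

[1] R0 /= 10  ⇒  (1, 4, 4)
     R1 -= 1·R0  ⇒  (0, 0, 4)
column 1 empty below row 1
[2] R1 /= 4  ⇒  (0, 0, 1)
     R0 -= 4·R1  ⇒  (1, 4, 0)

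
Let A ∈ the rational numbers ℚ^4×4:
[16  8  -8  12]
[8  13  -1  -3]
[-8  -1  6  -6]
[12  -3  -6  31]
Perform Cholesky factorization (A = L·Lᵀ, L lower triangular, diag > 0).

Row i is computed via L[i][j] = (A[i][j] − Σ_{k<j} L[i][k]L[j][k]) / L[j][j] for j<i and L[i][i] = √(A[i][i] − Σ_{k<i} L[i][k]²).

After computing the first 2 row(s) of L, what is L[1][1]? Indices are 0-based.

L[1][1] = 3

Step 1: L[0][0] = √(16) = 4.
  L[1][0] = (8) / L[0][0] = 2.
Step 2: L[1][1] = √(9) = 3.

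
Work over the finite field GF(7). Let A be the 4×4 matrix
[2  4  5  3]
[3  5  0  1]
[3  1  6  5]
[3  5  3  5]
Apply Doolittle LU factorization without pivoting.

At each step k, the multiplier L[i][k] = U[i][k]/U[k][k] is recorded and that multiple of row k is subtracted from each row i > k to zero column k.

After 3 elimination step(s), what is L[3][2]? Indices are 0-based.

Step 1: pivot at (0,0) is 2.
  row1 ← row1 − (5)·row0  ⇒  L[1][0]=5, U row1=(0, 6, 3, 0)
  row2 ← row2 − (5)·row0  ⇒  L[2][0]=5, U row2=(0, 2, 2, 4)
  row3 ← row3 − (5)·row0  ⇒  L[3][0]=5, U row3=(0, 6, 6, 4)
Step 2: pivot at (1,1) is 6.
  row2 ← row2 − (5)·row1  ⇒  L[2][1]=5, U row2=(0, 0, 1, 4)
  row3 ← row3 − (1)·row1  ⇒  L[3][1]=1, U row3=(0, 0, 3, 4)
Step 3: pivot at (2,2) is 1.
  row3 ← row3 − (3)·row2  ⇒  L[3][2]=3, U row3=(0, 0, 0, 6)

L[3][2] = 3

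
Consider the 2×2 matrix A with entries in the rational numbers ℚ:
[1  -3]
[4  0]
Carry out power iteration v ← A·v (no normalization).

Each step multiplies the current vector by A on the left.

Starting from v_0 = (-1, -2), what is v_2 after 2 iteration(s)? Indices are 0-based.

v_2 = (17, 20)

v_0 = (-1, -2).
v_1 = A·v_0 = (5, -4).
v_2 = A·v_1 = (17, 20).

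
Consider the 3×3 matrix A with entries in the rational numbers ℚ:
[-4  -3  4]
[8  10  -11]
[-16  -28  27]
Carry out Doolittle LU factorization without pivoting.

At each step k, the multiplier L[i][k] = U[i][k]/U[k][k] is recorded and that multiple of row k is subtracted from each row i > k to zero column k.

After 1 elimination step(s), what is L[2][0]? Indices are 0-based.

L[2][0] = 4

Step 1: pivot at (0,0) is -4.
  row1 ← row1 − (-2)·row0  ⇒  L[1][0]=-2, U row1=(0, 4, -3)
  row2 ← row2 − (4)·row0  ⇒  L[2][0]=4, U row2=(0, -16, 11)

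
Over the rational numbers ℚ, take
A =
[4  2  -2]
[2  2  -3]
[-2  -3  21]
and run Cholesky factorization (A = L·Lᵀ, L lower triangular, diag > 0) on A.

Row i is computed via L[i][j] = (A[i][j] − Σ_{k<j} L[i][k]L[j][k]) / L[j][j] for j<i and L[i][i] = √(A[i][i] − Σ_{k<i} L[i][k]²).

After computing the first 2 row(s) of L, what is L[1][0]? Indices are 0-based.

L[1][0] = 1

Step 1: L[0][0] = √(4) = 2.
  L[1][0] = (2) / L[0][0] = 1.
Step 2: L[1][1] = √(1) = 1.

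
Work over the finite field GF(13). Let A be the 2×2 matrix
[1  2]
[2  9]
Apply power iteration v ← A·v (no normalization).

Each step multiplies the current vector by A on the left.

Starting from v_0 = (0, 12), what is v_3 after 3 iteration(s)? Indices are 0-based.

v_3 = (5, 1)

v_0 = (0, 12).
v_1 = A·v_0 = (11, 4).
v_2 = A·v_1 = (6, 6).
v_3 = A·v_2 = (5, 1).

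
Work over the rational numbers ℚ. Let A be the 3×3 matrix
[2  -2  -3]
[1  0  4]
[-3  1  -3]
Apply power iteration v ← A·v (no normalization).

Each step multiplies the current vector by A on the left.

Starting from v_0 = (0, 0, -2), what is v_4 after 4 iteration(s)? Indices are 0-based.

v_0 = (0, 0, -2).
v_1 = A·v_0 = (6, -8, 6).
v_2 = A·v_1 = (10, 30, -44).
v_3 = A·v_2 = (92, -166, 132).
v_4 = A·v_3 = (120, 620, -838).

v_4 = (120, 620, -838)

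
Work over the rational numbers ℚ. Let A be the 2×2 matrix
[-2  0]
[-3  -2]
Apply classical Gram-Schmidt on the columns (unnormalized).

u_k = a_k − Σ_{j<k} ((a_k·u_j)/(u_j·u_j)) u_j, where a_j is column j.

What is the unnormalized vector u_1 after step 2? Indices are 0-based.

Step 1: u_0 = a_0 = (-2, -3).
Step 2: u_1 = a_1 − (6/13)·u_0 = (12/13, -8/13).

u_1 = (12/13, -8/13)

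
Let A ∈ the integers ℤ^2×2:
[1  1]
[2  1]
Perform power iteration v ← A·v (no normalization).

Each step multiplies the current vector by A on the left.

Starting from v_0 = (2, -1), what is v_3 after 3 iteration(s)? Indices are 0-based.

v_0 = (2, -1).
v_1 = A·v_0 = (1, 3).
v_2 = A·v_1 = (4, 5).
v_3 = A·v_2 = (9, 13).

v_3 = (9, 13)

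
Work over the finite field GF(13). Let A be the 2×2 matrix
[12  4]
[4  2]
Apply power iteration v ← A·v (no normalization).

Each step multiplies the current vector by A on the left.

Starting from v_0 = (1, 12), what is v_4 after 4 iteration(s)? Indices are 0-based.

v_4 = (1, 5)

v_0 = (1, 12).
v_1 = A·v_0 = (8, 2).
v_2 = A·v_1 = (0, 10).
v_3 = A·v_2 = (1, 7).
v_4 = A·v_3 = (1, 5).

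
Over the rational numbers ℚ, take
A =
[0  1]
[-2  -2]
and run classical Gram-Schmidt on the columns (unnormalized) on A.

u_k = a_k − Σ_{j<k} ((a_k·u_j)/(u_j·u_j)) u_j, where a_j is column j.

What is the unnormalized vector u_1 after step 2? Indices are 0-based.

u_1 = (1, 0)

Step 1: u_0 = a_0 = (0, -2).
Step 2: u_1 = a_1 − (1)·u_0 = (1, 0).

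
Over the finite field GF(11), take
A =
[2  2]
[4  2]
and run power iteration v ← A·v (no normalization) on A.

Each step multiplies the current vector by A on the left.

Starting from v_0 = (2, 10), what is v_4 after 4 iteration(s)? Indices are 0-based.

v_4 = (0, 1)

v_0 = (2, 10).
v_1 = A·v_0 = (2, 6).
v_2 = A·v_1 = (5, 9).
v_3 = A·v_2 = (6, 5).
v_4 = A·v_3 = (0, 1).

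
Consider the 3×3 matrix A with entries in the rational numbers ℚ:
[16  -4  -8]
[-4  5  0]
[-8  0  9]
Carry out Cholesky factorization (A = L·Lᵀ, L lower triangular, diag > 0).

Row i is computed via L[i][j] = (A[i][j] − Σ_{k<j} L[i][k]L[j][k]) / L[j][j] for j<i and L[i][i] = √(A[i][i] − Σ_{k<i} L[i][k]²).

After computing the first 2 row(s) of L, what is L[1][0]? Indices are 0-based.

L[1][0] = -1

Step 1: L[0][0] = √(16) = 4.
  L[1][0] = (-4) / L[0][0] = -1.
Step 2: L[1][1] = √(4) = 2.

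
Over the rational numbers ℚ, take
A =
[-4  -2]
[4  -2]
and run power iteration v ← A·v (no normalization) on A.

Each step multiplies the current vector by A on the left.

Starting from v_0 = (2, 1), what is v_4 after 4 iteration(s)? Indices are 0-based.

v_4 = (-400, -464)

v_0 = (2, 1).
v_1 = A·v_0 = (-10, 6).
v_2 = A·v_1 = (28, -52).
v_3 = A·v_2 = (-8, 216).
v_4 = A·v_3 = (-400, -464).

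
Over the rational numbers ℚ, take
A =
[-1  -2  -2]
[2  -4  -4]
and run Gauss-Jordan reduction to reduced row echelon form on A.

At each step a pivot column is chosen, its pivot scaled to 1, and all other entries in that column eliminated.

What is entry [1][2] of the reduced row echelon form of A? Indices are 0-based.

pivot(0,0)=-1: scale R0 → (1, 2, 2)
  clear (1,0): R1 −= (2)R0 → (0, -8, -8)
pivot(1,1)=-8: scale R1 → (0, 1, 1)
  clear (0,1): R0 −= (2)R1 → (1, 0, 0)

M[1][2] = 1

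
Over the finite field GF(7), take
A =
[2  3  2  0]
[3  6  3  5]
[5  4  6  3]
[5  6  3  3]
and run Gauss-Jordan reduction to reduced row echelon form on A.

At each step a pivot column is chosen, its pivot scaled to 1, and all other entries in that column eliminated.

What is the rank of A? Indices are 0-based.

[1] R0 /= 2  ⇒  (1, 5, 1, 0)
     R1 -= 3·R0  ⇒  (0, 5, 0, 5)
     R2 -= 5·R0  ⇒  (0, 0, 1, 3)
     R3 -= 5·R0  ⇒  (0, 2, 5, 3)
[2] R1 /= 5  ⇒  (0, 1, 0, 1)
     R0 -= 5·R1  ⇒  (1, 0, 1, 2)
     R3 -= 2·R1  ⇒  (0, 0, 5, 1)
[3] R2 /= 1  ⇒  (0, 0, 1, 3)
     R0 -= 1·R2  ⇒  (1, 0, 0, 6)
     R3 -= 5·R2  ⇒  (0, 0, 0, 0)
column 3 empty below row 3

rank = 3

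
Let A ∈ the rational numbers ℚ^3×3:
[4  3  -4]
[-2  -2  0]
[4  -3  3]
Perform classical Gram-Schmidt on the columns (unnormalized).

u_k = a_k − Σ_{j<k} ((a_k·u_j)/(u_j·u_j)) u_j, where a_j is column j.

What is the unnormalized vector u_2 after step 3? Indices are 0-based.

u_2 = (-217/194, -186/97, 31/194)

Step 1: u_0 = a_0 = (4, -2, 4).
Step 2: u_1 = a_1 − (1/9)·u_0 = (23/9, -16/9, -31/9).
Step 3: u_2 = a_2 − (-1/9)·u_0 − (-185/194)·u_1 = (-217/194, -186/97, 31/194).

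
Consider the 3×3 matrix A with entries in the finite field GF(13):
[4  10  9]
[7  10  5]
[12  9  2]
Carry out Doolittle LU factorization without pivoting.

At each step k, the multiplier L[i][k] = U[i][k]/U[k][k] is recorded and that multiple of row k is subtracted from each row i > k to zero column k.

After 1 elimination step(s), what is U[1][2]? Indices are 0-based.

U[1][2] = 12

[col 0] pivot 4
  R1 -= 5*R0 → (0, 12, 12)  (L[1][0] := 5)
  R2 -= 3*R0 → (0, 5, 1)  (L[2][0] := 3)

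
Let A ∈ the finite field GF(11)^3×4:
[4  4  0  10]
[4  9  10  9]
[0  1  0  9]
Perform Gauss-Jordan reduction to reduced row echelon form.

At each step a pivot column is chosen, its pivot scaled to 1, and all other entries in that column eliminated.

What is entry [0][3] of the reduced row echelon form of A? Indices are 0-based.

pivot(0,0)=4: scale R0 → (1, 1, 0, 8)
  clear (1,0): R1 −= (4)R0 → (0, 5, 10, 10)
pivot(1,1)=5: scale R1 → (0, 1, 2, 2)
  clear (0,1): R0 −= (1)R1 → (1, 0, 9, 6)
  clear (2,1): R2 −= (1)R1 → (0, 0, 9, 7)
pivot(2,2)=9: scale R2 → (0, 0, 1, 2)
  clear (0,2): R0 −= (9)R2 → (1, 0, 0, 10)
  clear (1,2): R1 −= (2)R2 → (0, 1, 0, 9)

M[0][3] = 10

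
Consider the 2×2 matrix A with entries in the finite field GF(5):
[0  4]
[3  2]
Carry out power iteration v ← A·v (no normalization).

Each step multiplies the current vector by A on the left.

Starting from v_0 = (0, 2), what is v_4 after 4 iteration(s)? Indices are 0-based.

v_4 = (3, 3)

v_0 = (0, 2).
v_1 = A·v_0 = (3, 4).
v_2 = A·v_1 = (1, 2).
v_3 = A·v_2 = (3, 2).
v_4 = A·v_3 = (3, 3).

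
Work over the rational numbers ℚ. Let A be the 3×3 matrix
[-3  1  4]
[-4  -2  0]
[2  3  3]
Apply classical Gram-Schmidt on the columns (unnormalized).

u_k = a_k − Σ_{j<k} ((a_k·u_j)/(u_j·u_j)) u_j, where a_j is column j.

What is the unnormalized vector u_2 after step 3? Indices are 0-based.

Step 1: u_0 = a_0 = (-3, -4, 2).
Step 2: u_1 = a_1 − (11/29)·u_0 = (62/29, -14/29, 65/29).
Step 3: u_2 = a_2 − (-6/29)·u_0 − (443/285)·u_1 = (16/285, -22/285, -4/57).

u_2 = (16/285, -22/285, -4/57)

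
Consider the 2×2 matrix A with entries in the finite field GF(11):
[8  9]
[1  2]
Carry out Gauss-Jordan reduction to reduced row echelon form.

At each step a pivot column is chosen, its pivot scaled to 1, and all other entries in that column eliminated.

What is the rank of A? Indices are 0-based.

rank = 2

[1] R0 /= 8  ⇒  (1, 8)
     R1 -= 1·R0  ⇒  (0, 5)
[2] R1 /= 5  ⇒  (0, 1)
     R0 -= 8·R1  ⇒  (1, 0)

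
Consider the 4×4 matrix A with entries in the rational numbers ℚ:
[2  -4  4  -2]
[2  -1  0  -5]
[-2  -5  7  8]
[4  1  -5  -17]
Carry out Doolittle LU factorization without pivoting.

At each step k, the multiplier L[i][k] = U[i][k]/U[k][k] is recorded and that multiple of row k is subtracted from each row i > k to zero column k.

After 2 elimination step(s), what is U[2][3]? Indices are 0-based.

[col 0] pivot 2
  R1 -= 1*R0 → (0, 3, -4, -3)  (L[1][0] := 1)
  R2 -= -1*R0 → (0, -9, 11, 6)  (L[2][0] := -1)
  R3 -= 2*R0 → (0, 9, -13, -13)  (L[3][0] := 2)
[col 1] pivot 3
  R2 -= -3*R1 → (0, 0, -1, -3)  (L[2][1] := -3)
  R3 -= 3*R1 → (0, 0, -1, -4)  (L[3][1] := 3)

U[2][3] = -3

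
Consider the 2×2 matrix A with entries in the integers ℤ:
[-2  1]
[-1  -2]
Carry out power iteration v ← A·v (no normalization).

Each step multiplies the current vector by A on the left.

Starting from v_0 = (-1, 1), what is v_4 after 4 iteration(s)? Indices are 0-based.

v_0 = (-1, 1).
v_1 = A·v_0 = (3, -1).
v_2 = A·v_1 = (-7, -1).
v_3 = A·v_2 = (13, 9).
v_4 = A·v_3 = (-17, -31).

v_4 = (-17, -31)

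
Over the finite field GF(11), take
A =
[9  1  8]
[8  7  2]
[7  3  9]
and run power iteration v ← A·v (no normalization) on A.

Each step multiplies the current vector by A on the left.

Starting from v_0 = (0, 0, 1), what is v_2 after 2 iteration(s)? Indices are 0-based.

v_2 = (3, 8, 0)

v_0 = (0, 0, 1).
v_1 = A·v_0 = (8, 2, 9).
v_2 = A·v_1 = (3, 8, 0).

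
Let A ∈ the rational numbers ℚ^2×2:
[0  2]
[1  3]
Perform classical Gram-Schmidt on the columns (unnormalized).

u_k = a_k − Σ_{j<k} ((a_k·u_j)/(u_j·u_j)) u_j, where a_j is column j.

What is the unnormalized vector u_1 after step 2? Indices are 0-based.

Step 1: u_0 = a_0 = (0, 1).
Step 2: u_1 = a_1 − (3)·u_0 = (2, 0).

u_1 = (2, 0)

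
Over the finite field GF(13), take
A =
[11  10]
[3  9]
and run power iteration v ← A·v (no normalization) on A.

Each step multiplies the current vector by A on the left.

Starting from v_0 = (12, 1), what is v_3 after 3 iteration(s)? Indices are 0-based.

v_3 = (9, 8)

v_0 = (12, 1).
v_1 = A·v_0 = (12, 6).
v_2 = A·v_1 = (10, 12).
v_3 = A·v_2 = (9, 8).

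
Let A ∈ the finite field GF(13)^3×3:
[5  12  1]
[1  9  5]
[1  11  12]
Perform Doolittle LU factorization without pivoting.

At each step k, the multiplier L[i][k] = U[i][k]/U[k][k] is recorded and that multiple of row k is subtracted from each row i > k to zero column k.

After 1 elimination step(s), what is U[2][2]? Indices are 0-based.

k=0: U[0][0]=5
  eliminate (1,0): mult=8, new row 1: (0, 4, 10); set L[1][0]=8
  eliminate (2,0): mult=8, new row 2: (0, 6, 4); set L[2][0]=8

U[2][2] = 4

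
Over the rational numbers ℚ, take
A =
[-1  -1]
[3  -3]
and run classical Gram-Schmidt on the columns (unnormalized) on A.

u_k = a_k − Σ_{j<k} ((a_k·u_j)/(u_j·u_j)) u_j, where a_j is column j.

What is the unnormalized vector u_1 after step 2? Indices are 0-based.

Step 1: u_0 = a_0 = (-1, 3).
Step 2: u_1 = a_1 − (-4/5)·u_0 = (-9/5, -3/5).

u_1 = (-9/5, -3/5)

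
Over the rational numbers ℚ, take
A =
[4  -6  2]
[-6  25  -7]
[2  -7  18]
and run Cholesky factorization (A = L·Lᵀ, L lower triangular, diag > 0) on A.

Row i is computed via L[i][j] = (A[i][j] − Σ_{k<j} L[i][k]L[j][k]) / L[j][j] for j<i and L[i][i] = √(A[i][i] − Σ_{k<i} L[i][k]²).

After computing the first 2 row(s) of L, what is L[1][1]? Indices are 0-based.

Step 1: L[0][0] = √(4) = 2.
  L[1][0] = (-6) / L[0][0] = -3.
Step 2: L[1][1] = √(16) = 4.

L[1][1] = 4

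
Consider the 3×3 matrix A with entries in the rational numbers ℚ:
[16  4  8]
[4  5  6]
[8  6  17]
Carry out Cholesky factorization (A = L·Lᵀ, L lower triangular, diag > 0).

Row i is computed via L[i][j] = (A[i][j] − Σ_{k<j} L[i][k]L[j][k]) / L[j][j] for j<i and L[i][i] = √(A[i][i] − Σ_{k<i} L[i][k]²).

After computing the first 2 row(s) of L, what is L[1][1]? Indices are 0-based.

Step 1: L[0][0] = √(16) = 4.
  L[1][0] = (4) / L[0][0] = 1.
Step 2: L[1][1] = √(4) = 2.

L[1][1] = 2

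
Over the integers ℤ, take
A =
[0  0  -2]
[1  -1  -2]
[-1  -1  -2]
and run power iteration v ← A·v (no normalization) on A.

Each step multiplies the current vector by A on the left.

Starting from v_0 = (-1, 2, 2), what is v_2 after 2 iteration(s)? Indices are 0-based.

v_0 = (-1, 2, 2).
v_1 = A·v_0 = (-4, -7, -5).
v_2 = A·v_1 = (10, 13, 21).

v_2 = (10, 13, 21)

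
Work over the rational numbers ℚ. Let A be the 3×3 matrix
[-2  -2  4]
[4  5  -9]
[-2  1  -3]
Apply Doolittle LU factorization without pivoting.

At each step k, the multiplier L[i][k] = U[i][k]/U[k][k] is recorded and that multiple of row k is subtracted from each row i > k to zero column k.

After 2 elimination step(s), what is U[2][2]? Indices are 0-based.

U[2][2] = -4

Step 1: pivot at (0,0) is -2.
  row1 ← row1 − (-2)·row0  ⇒  L[1][0]=-2, U row1=(0, 1, -1)
  row2 ← row2 − (1)·row0  ⇒  L[2][0]=1, U row2=(0, 3, -7)
Step 2: pivot at (1,1) is 1.
  row2 ← row2 − (3)·row1  ⇒  L[2][1]=3, U row2=(0, 0, -4)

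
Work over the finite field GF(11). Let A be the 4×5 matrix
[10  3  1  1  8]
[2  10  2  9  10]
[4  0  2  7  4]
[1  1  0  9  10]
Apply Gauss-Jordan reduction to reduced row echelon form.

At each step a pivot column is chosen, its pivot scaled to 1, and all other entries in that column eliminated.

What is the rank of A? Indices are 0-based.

[1] R0 /= 10  ⇒  (1, 8, 10, 10, 3)
     R1 -= 2·R0  ⇒  (0, 5, 4, 0, 4)
     R2 -= 4·R0  ⇒  (0, 1, 6, 0, 3)
     R3 -= 1·R0  ⇒  (0, 4, 1, 10, 7)
[2] R1 /= 5  ⇒  (0, 1, 3, 0, 3)
     R0 -= 8·R1  ⇒  (1, 0, 8, 10, 1)
     R2 -= 1·R1  ⇒  (0, 0, 3, 0, 0)
     R3 -= 4·R1  ⇒  (0, 0, 0, 10, 6)
[3] R2 /= 3  ⇒  (0, 0, 1, 0, 0)
     R0 -= 8·R2  ⇒  (1, 0, 0, 10, 1)
     R1 -= 3·R2  ⇒  (0, 1, 0, 0, 3)
[4] R3 /= 10  ⇒  (0, 0, 0, 1, 5)
     R0 -= 10·R3  ⇒  (1, 0, 0, 0, 6)

rank = 4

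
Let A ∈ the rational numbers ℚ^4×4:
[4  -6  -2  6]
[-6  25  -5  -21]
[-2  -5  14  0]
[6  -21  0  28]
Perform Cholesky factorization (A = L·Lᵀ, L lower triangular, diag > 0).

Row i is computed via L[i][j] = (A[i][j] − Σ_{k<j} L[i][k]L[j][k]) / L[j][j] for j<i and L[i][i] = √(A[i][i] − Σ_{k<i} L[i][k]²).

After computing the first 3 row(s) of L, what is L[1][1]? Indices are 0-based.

Step 1: L[0][0] = √(4) = 2.
  L[1][0] = (-6) / L[0][0] = -3.
Step 2: L[1][1] = √(16) = 4.
  L[2][0] = (-2) / L[0][0] = -1.
  L[2][1] = (-8) / L[1][1] = -2.
Step 3: L[2][2] = √(9) = 3.

L[1][1] = 4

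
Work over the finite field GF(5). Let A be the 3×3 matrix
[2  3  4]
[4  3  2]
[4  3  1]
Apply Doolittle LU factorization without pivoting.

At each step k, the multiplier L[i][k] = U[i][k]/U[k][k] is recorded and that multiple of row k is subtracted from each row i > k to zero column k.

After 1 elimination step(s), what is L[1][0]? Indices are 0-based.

L[1][0] = 2

[col 0] pivot 2
  R1 -= 2*R0 → (0, 2, 4)  (L[1][0] := 2)
  R2 -= 2*R0 → (0, 2, 3)  (L[2][0] := 2)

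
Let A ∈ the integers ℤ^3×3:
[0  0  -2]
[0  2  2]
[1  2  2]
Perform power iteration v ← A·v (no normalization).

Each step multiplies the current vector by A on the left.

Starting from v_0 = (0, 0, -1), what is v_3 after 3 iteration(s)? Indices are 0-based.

v_3 = (12, -28, -24)

v_0 = (0, 0, -1).
v_1 = A·v_0 = (2, -2, -2).
v_2 = A·v_1 = (4, -8, -6).
v_3 = A·v_2 = (12, -28, -24).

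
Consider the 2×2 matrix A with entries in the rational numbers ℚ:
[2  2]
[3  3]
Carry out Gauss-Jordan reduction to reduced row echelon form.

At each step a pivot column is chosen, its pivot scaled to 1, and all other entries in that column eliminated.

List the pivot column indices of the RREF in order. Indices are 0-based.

[1] R0 /= 2  ⇒  (1, 1)
     R1 -= 3·R0  ⇒  (0, 0)
column 1 empty below row 1

pivot columns: 0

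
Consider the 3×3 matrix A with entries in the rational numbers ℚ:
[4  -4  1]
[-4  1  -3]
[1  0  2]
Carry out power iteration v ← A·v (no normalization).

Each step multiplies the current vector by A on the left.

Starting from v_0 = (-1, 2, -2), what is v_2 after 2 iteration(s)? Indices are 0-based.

v_0 = (-1, 2, -2).
v_1 = A·v_0 = (-14, 12, -5).
v_2 = A·v_1 = (-109, 83, -24).

v_2 = (-109, 83, -24)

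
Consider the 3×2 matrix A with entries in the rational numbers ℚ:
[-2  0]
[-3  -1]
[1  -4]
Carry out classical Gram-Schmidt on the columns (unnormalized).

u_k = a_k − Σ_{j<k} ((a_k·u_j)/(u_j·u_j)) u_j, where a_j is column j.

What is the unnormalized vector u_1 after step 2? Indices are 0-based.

u_1 = (-1/7, -17/14, -55/14)

Step 1: u_0 = a_0 = (-2, -3, 1).
Step 2: u_1 = a_1 − (-1/14)·u_0 = (-1/7, -17/14, -55/14).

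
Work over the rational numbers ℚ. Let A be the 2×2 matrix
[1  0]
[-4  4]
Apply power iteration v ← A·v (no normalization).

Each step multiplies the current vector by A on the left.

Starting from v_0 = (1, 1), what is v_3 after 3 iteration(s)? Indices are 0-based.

v_0 = (1, 1).
v_1 = A·v_0 = (1, 0).
v_2 = A·v_1 = (1, -4).
v_3 = A·v_2 = (1, -20).

v_3 = (1, -20)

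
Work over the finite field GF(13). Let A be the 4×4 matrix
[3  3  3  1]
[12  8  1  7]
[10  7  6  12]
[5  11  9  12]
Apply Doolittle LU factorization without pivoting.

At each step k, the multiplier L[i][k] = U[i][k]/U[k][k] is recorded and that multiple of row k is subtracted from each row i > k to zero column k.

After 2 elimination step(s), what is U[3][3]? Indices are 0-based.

U[3][3] = 4

Step 1: pivot at (0,0) is 3.
  row1 ← row1 − (4)·row0  ⇒  L[1][0]=4, U row1=(0, 9, 2, 3)
  row2 ← row2 − (12)·row0  ⇒  L[2][0]=12, U row2=(0, 10, 9, 0)
  row3 ← row3 − (6)·row0  ⇒  L[3][0]=6, U row3=(0, 6, 4, 6)
Step 2: pivot at (1,1) is 9.
  row2 ← row2 − (4)·row1  ⇒  L[2][1]=4, U row2=(0, 0, 1, 1)
  row3 ← row3 − (5)·row1  ⇒  L[3][1]=5, U row3=(0, 0, 7, 4)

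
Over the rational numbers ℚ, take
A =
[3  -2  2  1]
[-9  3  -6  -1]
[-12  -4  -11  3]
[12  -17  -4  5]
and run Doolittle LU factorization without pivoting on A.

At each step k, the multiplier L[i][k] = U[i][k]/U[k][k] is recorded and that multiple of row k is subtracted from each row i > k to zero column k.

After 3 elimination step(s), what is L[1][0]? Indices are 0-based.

Step 1: pivot at (0,0) is 3.
  row1 ← row1 − (-3)·row0  ⇒  L[1][0]=-3, U row1=(0, -3, 0, 2)
  row2 ← row2 − (-4)·row0  ⇒  L[2][0]=-4, U row2=(0, -12, -3, 7)
  row3 ← row3 − (4)·row0  ⇒  L[3][0]=4, U row3=(0, -9, -12, 1)
Step 2: pivot at (1,1) is -3.
  row2 ← row2 − (4)·row1  ⇒  L[2][1]=4, U row2=(0, 0, -3, -1)
  row3 ← row3 − (3)·row1  ⇒  L[3][1]=3, U row3=(0, 0, -12, -5)
Step 3: pivot at (2,2) is -3.
  row3 ← row3 − (4)·row2  ⇒  L[3][2]=4, U row3=(0, 0, 0, -1)

L[1][0] = -3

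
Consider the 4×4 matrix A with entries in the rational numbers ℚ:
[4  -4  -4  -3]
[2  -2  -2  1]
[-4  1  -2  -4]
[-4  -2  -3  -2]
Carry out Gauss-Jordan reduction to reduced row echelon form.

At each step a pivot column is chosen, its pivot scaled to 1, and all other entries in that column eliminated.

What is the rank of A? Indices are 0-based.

rank = 4

step 1: normalize row 0 (÷4) = (1, -1, -1, -3/4)
  row 1: subtract 2×row0 = (0, 0, 0, 5/2)
  row 2: subtract -4×row0 = (0, -3, -6, -7)
  row 3: subtract -4×row0 = (0, -6, -7, -5)
step 2: exchange rows 1,2
step 2: normalize row 1 (÷-3) = (0, 1, 2, 7/3)
  row 0: subtract -1×row1 = (1, 0, 1, 19/12)
  row 3: subtract -6×row1 = (0, 0, 5, 9)
step 3: exchange rows 2,3
step 3: normalize row 2 (÷5) = (0, 0, 1, 9/5)
  row 0: subtract 1×row2 = (1, 0, 0, -13/60)
  row 1: subtract 2×row2 = (0, 1, 0, -19/15)
step 4: normalize row 3 (÷5/2) = (0, 0, 0, 1)
  row 0: subtract -13/60×row3 = (1, 0, 0, 0)
  row 1: subtract -19/15×row3 = (0, 1, 0, 0)
  row 2: subtract 9/5×row3 = (0, 0, 1, 0)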